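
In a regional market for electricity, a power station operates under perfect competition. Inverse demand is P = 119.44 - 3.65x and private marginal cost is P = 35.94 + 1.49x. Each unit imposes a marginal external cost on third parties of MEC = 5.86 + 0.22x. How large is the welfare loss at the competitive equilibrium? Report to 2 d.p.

DWL = 8.30

Market equilibrium (private): 35.94 + 1.49x = 119.44 - 3.65x → x_m = 16.2451.
Social marginal cost = private MC + MEC = 41.80 + 1.71x.
Set SMC = demand: 41.80 + 1.71x = 119.44 - 3.65x → x* = 14.4851.
Between x* and x_m the wedge SMC − demand runs linearly from 0 to MEC(x_m), so the loss is a triangle.
DWL = ½ × 1.7600 × 9.4339 = 8.3018.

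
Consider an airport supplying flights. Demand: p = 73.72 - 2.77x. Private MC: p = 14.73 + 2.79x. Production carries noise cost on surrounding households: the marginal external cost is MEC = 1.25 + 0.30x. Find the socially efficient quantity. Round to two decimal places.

x* = 9.85

Social marginal cost = private MC + MEC = 15.98 + 3.09x.
Set SMC = demand: 15.98 + 3.09x = 73.72 - 2.77x → x* = 9.8532.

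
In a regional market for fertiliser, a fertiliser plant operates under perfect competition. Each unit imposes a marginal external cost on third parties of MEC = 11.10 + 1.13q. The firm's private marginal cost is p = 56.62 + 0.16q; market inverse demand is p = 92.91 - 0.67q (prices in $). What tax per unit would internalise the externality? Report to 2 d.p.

tax = $25.62 per unit

Social marginal cost = private MC + MEC = 67.72 + 1.29q.
Set SMC = demand: 67.72 + 1.29q = 92.91 - 0.67q → q* = 12.8520.
The Pigouvian tax equals MEC at q*: 11.10 + 1.13×12.8520 = 25.6228.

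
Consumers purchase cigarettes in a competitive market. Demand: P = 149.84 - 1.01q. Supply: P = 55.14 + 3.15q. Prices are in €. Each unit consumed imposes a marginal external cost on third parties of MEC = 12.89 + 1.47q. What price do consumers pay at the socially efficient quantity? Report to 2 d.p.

P = €135.16

Social marginal benefit = demand − MEC = 136.95 - 2.48q.
Set SMB = MC: 136.95 - 2.48q = 55.14 + 3.15q → q* = 14.5311.
Consumer price on the demand curve at q*: 149.84 − 1.01×14.5311 = 135.1636.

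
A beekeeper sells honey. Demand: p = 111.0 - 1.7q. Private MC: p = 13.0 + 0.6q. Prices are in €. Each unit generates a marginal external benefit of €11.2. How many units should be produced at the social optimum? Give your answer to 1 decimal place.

Social marginal cost = private MC − MEB = 1.8 + 0.6q.
Set SMC = demand: 1.8 + 0.6q = 111.0 - 1.7q → q* = 47.4783.

q* = 47.5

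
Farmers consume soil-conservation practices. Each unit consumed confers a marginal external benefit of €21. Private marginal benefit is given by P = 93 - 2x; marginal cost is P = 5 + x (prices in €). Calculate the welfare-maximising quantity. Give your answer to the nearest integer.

Social marginal benefit = demand + MEB = 114 - 2x.
Set SMB = MC: 114 - 2x = 5 + x → x* = 36.3333.

x* = 36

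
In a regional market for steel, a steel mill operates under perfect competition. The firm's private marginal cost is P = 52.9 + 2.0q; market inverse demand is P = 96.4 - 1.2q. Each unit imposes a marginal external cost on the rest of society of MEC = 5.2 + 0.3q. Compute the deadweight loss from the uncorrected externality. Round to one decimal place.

Market equilibrium (private): 52.9 + 2.0q = 96.4 - 1.2q → q_m = 13.5938.
Social marginal cost = private MC + MEC = 58.1 + 2.3q.
Set SMC = demand: 58.1 + 2.3q = 96.4 - 1.2q → q* = 10.9429.
The loss is the area between SMC and demand from q* to q_m; with linear curves that's a triangle of height MEC(q_m).
DWL = ½ × 2.6509 × 9.2781 = 12.2977.

DWL = 12.3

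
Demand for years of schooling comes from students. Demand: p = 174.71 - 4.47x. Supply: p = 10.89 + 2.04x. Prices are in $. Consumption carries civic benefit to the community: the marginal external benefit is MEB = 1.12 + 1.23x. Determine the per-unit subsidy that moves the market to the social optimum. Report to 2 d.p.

subsidy = $39.54 per unit

Social marginal benefit = demand + MEB = 175.83 - 3.24x.
Set SMB = MC: 175.83 - 3.24x = 10.89 + 2.04x → x* = 31.2386.
The Pigouvian subsidy equals MEB at x*: 1.12 + 1.23×31.2386 = 39.5435.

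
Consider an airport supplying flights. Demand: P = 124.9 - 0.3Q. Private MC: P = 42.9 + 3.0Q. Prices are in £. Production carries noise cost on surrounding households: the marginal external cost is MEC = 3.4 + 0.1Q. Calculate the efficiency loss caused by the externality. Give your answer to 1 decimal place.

Market equilibrium (private): 42.9 + 3.0Q = 124.9 - 0.3Q → Q_m = 24.8485.
Social marginal cost = private MC + MEC = 46.3 + 3.1Q.
Set SMC = demand: 46.3 + 3.1Q = 124.9 - 0.3Q → Q* = 23.1176.
Height of the DWL triangle at Q_m is SMC(Q_m) − demand(Q_m) = MEC(Q_m) = 5.8848.
DWL = ½ × 1.7309 × 5.8848 = 5.0930.

DWL = £5.1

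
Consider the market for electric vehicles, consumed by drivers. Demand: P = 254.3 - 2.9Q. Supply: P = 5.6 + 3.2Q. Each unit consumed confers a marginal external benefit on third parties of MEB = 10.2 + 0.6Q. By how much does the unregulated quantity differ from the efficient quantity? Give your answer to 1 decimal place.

6.3 units

Market equilibrium (private): 5.6 + 3.2Q = 254.3 - 2.9Q → Q_m = 40.7705.
Social marginal benefit = demand + MEB = 264.5 - 2.3Q.
Set SMB = MC: 264.5 - 2.3Q = 5.6 + 3.2Q → Q* = 47.0727.
Gap = |40.7705 − 47.0727| = 6.3022.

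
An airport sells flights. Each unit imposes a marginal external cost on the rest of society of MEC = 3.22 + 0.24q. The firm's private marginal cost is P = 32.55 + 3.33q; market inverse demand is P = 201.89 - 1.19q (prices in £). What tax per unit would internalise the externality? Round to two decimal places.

tax = £11.60 per unit

Social marginal cost = private MC + MEC = 35.77 + 3.57q.
Set SMC = demand: 35.77 + 3.57q = 201.89 - 1.19q → q* = 34.8992.
The Pigouvian tax equals MEC at q*: 3.22 + 0.24×34.8992 = 11.5958.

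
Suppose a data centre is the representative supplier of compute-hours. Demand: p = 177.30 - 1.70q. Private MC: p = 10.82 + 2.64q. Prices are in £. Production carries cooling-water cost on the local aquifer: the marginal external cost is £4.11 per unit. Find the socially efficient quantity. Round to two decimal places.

q* = 37.41

Social marginal cost = private MC + MEC = 14.93 + 2.64q.
Set SMC = demand: 14.93 + 2.64q = 177.30 - 1.70q → q* = 37.4124.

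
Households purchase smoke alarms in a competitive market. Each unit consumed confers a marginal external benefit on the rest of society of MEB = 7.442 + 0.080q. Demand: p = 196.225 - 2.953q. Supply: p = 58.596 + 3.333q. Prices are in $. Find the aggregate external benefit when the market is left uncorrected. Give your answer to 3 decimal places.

Market equilibrium (private): 58.596 + 3.333q = 196.225 - 2.953q → q_m = 21.8945.
Total external benefit = ∫₀^{q_m} (7.442 + 0.080q) dq = 7.442×21.8945 + ½×0.080×21.8945² = 182.1136.

$182.114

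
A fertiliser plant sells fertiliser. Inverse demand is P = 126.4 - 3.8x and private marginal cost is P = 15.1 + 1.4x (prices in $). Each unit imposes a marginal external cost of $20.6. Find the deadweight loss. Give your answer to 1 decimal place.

DWL = $40.8

Market equilibrium (private): 15.1 + 1.4x = 126.4 - 3.8x → x_m = 21.4038.
Social marginal cost = private MC + MEC = 35.7 + 1.4x.
Set SMC = demand: 35.7 + 1.4x = 126.4 - 3.8x → x* = 17.4423.
The welfare-loss triangle has base |x_m − x*| and height MEC(x_m) (the vertical gap between SMC and demand is zero at x* and MEC at x_m).
DWL = ½ × 3.9615 × 20.6000 = 40.8035.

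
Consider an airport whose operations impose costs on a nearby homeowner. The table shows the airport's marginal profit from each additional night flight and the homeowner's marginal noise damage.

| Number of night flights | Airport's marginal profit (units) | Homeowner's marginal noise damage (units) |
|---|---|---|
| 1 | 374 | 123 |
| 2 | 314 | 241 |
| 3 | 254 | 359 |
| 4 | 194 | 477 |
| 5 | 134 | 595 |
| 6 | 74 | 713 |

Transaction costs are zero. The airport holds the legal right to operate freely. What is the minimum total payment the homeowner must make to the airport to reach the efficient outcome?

656

Left alone the airport would choose level 6 (marginal profit stays positive).
Efficient level: k* = 2 (marginal profit ≥ marginal noise damage through 2).
The homeowner must at least cover the airport's forgone profit from cutting 6→2: 254 + 194 + 134 + 74 = 656.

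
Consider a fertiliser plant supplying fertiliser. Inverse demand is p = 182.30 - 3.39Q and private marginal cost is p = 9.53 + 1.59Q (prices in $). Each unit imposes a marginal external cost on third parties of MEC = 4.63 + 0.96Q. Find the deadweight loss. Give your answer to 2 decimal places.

DWL = $121.13

Market equilibrium (private): 9.53 + 1.59Q = 182.30 - 3.39Q → Q_m = 34.6928.
Social marginal cost = private MC + MEC = 14.16 + 2.55Q.
Set SMC = demand: 14.16 + 2.55Q = 182.30 - 3.39Q → Q* = 28.3064.
Height of the DWL triangle at Q_m is SMC(Q_m) − demand(Q_m) = MEC(Q_m) = 37.9351.
DWL = ½ × 6.3864 × 37.9351 = 121.1344.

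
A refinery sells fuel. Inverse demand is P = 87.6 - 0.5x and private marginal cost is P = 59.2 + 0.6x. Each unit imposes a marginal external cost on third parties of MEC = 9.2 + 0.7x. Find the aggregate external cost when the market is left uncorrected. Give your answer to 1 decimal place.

Market equilibrium (private): 59.2 + 0.6x = 87.6 - 0.5x → x_m = 25.8182.
Total external cost = ∫₀^{x_m} (9.2 + 0.7x) dx = 9.2×25.8182 + ½×0.7×25.8182² = 470.8302.

470.8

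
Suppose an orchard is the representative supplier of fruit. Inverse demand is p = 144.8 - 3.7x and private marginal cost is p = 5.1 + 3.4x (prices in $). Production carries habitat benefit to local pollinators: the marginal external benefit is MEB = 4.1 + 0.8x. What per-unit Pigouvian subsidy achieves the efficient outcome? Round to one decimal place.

Social marginal cost = private MC − MEB = 1.0 + 2.6x.
Set SMC = demand: 1.0 + 2.6x = 144.8 - 3.7x → x* = 22.8254.
The Pigouvian subsidy equals MEB at x*: 4.1 + 0.8×22.8254 = 22.3603.

subsidy = $22.4 per unit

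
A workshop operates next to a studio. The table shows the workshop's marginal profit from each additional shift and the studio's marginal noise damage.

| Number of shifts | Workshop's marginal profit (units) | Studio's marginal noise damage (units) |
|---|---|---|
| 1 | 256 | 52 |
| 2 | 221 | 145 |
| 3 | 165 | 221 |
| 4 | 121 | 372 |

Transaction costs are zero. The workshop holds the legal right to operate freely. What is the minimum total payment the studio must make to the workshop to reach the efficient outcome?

Left alone the workshop would choose level 4 (marginal profit stays positive).
Efficient level: k* = 2 (marginal profit ≥ marginal noise damage through 2).
The studio must at least cover the workshop's forgone profit from cutting 4→2: 165 + 121 = 286.

286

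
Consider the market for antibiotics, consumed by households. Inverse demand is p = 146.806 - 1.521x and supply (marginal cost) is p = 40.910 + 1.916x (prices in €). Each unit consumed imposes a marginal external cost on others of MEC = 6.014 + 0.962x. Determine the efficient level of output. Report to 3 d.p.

x* = 22.706

Social marginal benefit = demand − MEC = 140.792 - 2.483x.
Set SMB = MC: 140.792 - 2.483x = 40.910 + 1.916x → x* = 22.7056.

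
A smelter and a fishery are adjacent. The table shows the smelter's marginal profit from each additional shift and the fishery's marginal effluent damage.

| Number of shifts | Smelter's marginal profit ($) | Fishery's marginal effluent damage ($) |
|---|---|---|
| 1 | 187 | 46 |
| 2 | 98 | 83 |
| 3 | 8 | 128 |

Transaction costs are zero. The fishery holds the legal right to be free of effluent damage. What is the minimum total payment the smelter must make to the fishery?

Efficient level: marginal profit ≥ marginal effluent damage through level 2, so k* = 2.
With the fishery holding the right, the smelter must at least compensate total damage at k*: 46 + 83 = 129.

$129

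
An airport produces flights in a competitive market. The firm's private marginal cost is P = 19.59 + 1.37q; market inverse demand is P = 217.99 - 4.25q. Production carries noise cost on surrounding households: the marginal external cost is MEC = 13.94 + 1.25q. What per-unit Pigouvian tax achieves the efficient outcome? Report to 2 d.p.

tax = 47.50 per unit

Social marginal cost = private MC + MEC = 33.53 + 2.62q.
Set SMC = demand: 33.53 + 2.62q = 217.99 - 4.25q → q* = 26.8501.
The Pigouvian tax equals MEC at q*: 13.94 + 1.25×26.8501 = 47.5026.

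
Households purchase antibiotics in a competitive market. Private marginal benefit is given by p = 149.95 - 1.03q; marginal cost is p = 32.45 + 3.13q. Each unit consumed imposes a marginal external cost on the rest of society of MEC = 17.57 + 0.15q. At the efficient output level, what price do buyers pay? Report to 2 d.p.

Social marginal benefit = demand − MEC = 132.38 - 1.18q.
Set SMB = MC: 132.38 - 1.18q = 32.45 + 3.13q → q* = 23.1856.
Consumer price on the demand curve at q*: 149.95 − 1.03×23.1856 = 126.0688.

P = 126.07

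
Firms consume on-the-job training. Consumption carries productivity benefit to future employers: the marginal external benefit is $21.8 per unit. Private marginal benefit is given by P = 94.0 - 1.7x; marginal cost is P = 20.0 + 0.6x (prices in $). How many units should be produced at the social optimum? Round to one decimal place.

x* = 41.7

Social marginal benefit = demand + MEB = 115.8 - 1.7x.
Set SMB = MC: 115.8 - 1.7x = 20.0 + 0.6x → x* = 41.6522.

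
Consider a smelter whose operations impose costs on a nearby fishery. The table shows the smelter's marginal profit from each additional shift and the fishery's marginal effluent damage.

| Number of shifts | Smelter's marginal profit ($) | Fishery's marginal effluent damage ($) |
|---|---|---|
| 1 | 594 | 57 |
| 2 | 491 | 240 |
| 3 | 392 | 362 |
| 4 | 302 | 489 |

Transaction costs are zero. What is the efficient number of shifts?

3

Bargaining reaches the level where marginal profit last exceeds marginal effluent damage.
That holds through level 3 (392 ≥ 362) but not at 4 (302 < 489).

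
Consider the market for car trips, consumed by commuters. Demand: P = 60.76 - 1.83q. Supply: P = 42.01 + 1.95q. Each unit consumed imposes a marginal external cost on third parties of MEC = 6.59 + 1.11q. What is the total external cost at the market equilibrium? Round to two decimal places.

Market equilibrium (private): 42.01 + 1.95q = 60.76 - 1.83q → q_m = 4.9603.
Total external cost = ∫₀^{q_m} (6.59 + 1.11q) dq = 6.59×4.9603 + ½×1.11×4.9603² = 46.3439.

46.34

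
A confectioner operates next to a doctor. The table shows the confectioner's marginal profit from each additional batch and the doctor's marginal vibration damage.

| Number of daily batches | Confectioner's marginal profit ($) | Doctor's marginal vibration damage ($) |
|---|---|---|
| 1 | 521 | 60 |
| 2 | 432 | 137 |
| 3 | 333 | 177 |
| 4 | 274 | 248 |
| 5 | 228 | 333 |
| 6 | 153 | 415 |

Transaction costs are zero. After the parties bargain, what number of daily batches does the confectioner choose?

Bargaining reaches the level where marginal profit last exceeds marginal vibration damage.
That holds through level 4 (274 ≥ 248) but not at 5 (228 < 333).

4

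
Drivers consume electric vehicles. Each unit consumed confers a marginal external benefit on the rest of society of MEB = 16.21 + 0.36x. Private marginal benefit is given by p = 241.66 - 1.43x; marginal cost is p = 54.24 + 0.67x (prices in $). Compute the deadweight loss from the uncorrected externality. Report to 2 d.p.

Market equilibrium (private): 54.24 + 0.67x = 241.66 - 1.43x → x_m = 89.2476.
Social marginal benefit = demand + MEB = 257.87 - 1.07x.
Set SMB = MC: 257.87 - 1.07x = 54.24 + 0.67x → x* = 117.0287.
The loss is the area between SMB and MC from x* to x_m; with linear curves that's a triangle of height MEB(x_m).
DWL = ½ × 27.7811 × 48.3391 = 671.4567.

DWL = $671.46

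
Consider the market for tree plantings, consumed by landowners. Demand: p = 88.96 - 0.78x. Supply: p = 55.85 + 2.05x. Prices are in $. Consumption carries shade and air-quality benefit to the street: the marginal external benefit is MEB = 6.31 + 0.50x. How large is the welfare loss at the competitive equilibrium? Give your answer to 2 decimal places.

DWL = $31.73

Market equilibrium (private): 55.85 + 2.05x = 88.96 - 0.78x → x_m = 11.6996.
Social marginal benefit = demand + MEB = 95.27 - 0.28x.
Set SMB = MC: 95.27 - 0.28x = 55.85 + 2.05x → x* = 16.9185.
The loss is the area between SMB and MC from x* to x_m; with linear curves that's a triangle of height MEB(x_m).
DWL = ½ × 5.2189 × 12.1598 = 31.7304.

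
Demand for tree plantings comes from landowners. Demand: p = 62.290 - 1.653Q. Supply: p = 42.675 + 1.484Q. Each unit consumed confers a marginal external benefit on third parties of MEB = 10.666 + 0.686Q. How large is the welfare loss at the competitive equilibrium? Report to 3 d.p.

Market equilibrium (private): 42.675 + 1.484Q = 62.290 - 1.653Q → Q_m = 6.2528.
Social marginal benefit = demand + MEB = 72.956 - 0.967Q.
Set SMB = MC: 72.956 - 0.967Q = 42.675 + 1.484Q → Q* = 12.3545.
Height of the DWL triangle at Q_m is SMB(Q_m) − MC(Q_m) = MEB(Q_m) = 14.9554.
DWL = ½ × 6.1017 × 14.9554 = 45.6267.

DWL = 45.627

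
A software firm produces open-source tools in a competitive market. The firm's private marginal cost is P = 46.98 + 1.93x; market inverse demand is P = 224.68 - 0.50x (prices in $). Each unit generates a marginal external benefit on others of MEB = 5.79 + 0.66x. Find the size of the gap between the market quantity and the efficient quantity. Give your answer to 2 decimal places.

30.54 units

Market equilibrium (private): 46.98 + 1.93x = 224.68 - 0.50x → x_m = 73.1276.
Social marginal cost = private MC − MEB = 41.19 + 1.27x.
Set SMC = demand: 41.19 + 1.27x = 224.68 - 0.50x → x* = 103.6667.
Gap = |73.1276 − 103.6667| = 30.5391.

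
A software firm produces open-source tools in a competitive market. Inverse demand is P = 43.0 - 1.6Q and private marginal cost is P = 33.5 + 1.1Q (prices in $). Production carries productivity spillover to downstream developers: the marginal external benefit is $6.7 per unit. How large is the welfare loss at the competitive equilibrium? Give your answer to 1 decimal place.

Market equilibrium (private): 33.5 + 1.1Q = 43.0 - 1.6Q → Q_m = 3.5185.
Social marginal cost = private MC − MEB = 26.8 + 1.1Q.
Set SMC = demand: 26.8 + 1.1Q = 43.0 - 1.6Q → Q* = 6.0000.
Height of the DWL triangle at Q_m is demand(Q_m) − SMC(Q_m) = MEB(Q_m) = 6.7000.
DWL = ½ × 2.4815 × 6.7000 = 8.3130.

DWL = $8.3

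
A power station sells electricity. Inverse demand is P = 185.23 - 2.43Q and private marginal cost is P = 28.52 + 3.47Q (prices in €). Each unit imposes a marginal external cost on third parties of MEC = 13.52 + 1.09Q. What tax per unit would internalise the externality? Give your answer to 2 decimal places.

tax = €35.85 per unit

Social marginal cost = private MC + MEC = 42.04 + 4.56Q.
Set SMC = demand: 42.04 + 4.56Q = 185.23 - 2.43Q → Q* = 20.4850.
The Pigouvian tax equals MEC at Q*: 13.52 + 1.09×20.4850 = 35.8487.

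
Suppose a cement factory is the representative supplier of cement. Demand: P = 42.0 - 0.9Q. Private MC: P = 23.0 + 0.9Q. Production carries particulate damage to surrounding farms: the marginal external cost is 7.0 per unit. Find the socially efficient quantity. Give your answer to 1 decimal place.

Q* = 6.7

Social marginal cost = private MC + MEC = 30.0 + 0.9Q.
Set SMC = demand: 30.0 + 0.9Q = 42.0 - 0.9Q → Q* = 6.6667.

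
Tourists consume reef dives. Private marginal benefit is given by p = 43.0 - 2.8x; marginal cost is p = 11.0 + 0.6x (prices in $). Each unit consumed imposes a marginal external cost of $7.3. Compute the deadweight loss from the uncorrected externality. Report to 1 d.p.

Market equilibrium (private): 11.0 + 0.6x = 43.0 - 2.8x → x_m = 9.4118.
Social marginal benefit = demand − MEC = 35.7 - 2.8x.
Set SMB = MC: 35.7 - 2.8x = 11.0 + 0.6x → x* = 7.2647.
Between x* and x_m the wedge MC − SMB runs linearly from 0 to MEC(x_m), so the loss is a triangle.
DWL = ½ × 2.1471 × 7.3000 = 7.8369.

DWL = $7.8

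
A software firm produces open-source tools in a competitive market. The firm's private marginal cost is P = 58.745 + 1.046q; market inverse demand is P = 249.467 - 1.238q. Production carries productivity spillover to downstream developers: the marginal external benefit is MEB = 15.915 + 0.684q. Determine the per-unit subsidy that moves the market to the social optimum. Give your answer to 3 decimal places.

subsidy = 104.252 per unit

Social marginal cost = private MC − MEB = 42.830 + 0.362q.
Set SMC = demand: 42.830 + 0.362q = 249.467 - 1.238q → q* = 129.1481.
The Pigouvian subsidy equals MEB at q*: 15.915 + 0.684×129.1481 = 104.2523.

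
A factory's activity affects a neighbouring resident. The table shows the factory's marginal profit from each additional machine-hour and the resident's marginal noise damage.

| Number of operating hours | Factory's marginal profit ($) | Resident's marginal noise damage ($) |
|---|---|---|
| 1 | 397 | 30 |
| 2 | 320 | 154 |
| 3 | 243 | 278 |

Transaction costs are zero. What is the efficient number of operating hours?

2

Bargaining reaches the level where marginal profit last exceeds marginal noise damage.
That holds through level 2 (320 ≥ 154) but not at 3 (243 < 278).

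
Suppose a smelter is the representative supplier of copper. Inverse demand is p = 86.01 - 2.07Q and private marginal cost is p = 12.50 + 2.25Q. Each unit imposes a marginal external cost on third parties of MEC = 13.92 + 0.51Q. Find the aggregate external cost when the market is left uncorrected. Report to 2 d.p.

Market equilibrium (private): 12.50 + 2.25Q = 86.01 - 2.07Q → Q_m = 17.0162.
Total external cost = ∫₀^{Q_m} (13.92 + 0.51Q) dQ = 13.92×17.0162 + ½×0.51×17.0162² = 310.7010.

310.70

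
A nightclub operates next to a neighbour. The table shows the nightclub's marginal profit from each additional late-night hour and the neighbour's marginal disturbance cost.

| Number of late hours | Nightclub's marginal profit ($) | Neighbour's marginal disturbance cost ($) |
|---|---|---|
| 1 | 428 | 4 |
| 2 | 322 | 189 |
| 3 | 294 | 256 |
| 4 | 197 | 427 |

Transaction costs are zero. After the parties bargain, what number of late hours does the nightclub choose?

3

Bargaining reaches the level where marginal profit last exceeds marginal disturbance cost.
That holds through level 3 (294 ≥ 256) but not at 4 (197 < 427).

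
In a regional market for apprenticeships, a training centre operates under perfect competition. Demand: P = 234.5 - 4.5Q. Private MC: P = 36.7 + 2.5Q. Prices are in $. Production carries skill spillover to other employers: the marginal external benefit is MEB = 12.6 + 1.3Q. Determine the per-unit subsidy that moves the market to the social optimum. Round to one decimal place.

subsidy = $60.6 per unit

Social marginal cost = private MC − MEB = 24.1 + 1.2Q.
Set SMC = demand: 24.1 + 1.2Q = 234.5 - 4.5Q → Q* = 36.9123.
The Pigouvian subsidy equals MEB at Q*: 12.6 + 1.3×36.9123 = 60.5860.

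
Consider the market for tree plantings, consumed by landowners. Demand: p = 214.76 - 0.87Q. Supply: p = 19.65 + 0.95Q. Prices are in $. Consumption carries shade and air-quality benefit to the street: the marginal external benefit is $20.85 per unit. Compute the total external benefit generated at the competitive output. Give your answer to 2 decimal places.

Market equilibrium (private): 19.65 + 0.95Q = 214.76 - 0.87Q → Q_m = 107.2033.
Total external benefit = MEB × Q_m = 20.85 × 107.2033 = 2235.1888.

$2235.19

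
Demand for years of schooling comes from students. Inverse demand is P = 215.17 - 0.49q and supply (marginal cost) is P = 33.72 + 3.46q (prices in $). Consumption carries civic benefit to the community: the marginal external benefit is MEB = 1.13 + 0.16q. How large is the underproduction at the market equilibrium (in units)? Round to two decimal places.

2.24 units

Market equilibrium (private): 33.72 + 3.46q = 215.17 - 0.49q → q_m = 45.9367.
Social marginal benefit = demand + MEB = 216.30 - 0.33q.
Set SMB = MC: 216.30 - 0.33q = 33.72 + 3.46q → q* = 48.1741.
Gap = |45.9367 − 48.1741| = 2.2374.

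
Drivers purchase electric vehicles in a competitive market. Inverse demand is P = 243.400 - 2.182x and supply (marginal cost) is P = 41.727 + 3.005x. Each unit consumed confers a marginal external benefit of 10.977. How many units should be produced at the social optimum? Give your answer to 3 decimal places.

x* = 40.997

Social marginal benefit = demand + MEB = 254.377 - 2.182x.
Set SMB = MC: 254.377 - 2.182x = 41.727 + 3.005x → x* = 40.9967.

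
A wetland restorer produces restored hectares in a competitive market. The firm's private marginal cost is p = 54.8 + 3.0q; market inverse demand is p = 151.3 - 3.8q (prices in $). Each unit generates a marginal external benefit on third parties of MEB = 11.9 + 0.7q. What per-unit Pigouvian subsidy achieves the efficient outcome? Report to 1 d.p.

subsidy = $24.3 per unit

Social marginal cost = private MC − MEB = 42.9 + 2.3q.
Set SMC = demand: 42.9 + 2.3q = 151.3 - 3.8q → q* = 17.7705.
The Pigouvian subsidy equals MEB at q*: 11.9 + 0.7×17.7705 = 24.3394.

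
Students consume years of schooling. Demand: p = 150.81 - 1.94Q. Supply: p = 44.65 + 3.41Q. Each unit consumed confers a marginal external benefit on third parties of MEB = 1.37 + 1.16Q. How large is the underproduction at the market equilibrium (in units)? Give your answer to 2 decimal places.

Market equilibrium (private): 44.65 + 3.41Q = 150.81 - 1.94Q → Q_m = 19.8430.
Social marginal benefit = demand + MEB = 152.18 - 0.78Q.
Set SMB = MC: 152.18 - 0.78Q = 44.65 + 3.41Q → Q* = 25.6635.
Gap = |19.8430 − 25.6635| = 5.8205.

5.82 units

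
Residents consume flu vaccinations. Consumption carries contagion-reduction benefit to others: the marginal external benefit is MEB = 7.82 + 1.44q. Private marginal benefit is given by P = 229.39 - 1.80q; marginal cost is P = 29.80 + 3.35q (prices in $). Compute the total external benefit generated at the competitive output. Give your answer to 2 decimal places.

Market equilibrium (private): 29.80 + 3.35q = 229.39 - 1.80q → q_m = 38.7553.
Total external benefit = ∫₀^{q_m} (7.82 + 1.44q) dq = 7.82×38.7553 + ½×1.44×38.7553² = 1384.4872.

$1384.49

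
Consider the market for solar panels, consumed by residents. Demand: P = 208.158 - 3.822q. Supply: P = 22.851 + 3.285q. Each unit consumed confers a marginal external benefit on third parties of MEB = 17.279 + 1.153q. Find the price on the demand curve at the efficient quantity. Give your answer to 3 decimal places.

P = 78.114

Social marginal benefit = demand + MEB = 225.437 - 2.669q.
Set SMB = MC: 225.437 - 2.669q = 22.851 + 3.285q → q* = 34.0252.
Consumer price on the demand curve at q*: 208.158 − 3.822×34.0252 = 78.1137.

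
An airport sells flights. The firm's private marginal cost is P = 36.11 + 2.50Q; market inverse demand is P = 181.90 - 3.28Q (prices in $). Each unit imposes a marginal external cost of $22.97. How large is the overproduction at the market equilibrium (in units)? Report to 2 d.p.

3.97 units

Market equilibrium (private): 36.11 + 2.50Q = 181.90 - 3.28Q → Q_m = 25.2232.
Social marginal cost = private MC + MEC = 59.08 + 2.50Q.
Set SMC = demand: 59.08 + 2.50Q = 181.90 - 3.28Q → Q* = 21.2491.
Gap = |25.2232 − 21.2491| = 3.9741.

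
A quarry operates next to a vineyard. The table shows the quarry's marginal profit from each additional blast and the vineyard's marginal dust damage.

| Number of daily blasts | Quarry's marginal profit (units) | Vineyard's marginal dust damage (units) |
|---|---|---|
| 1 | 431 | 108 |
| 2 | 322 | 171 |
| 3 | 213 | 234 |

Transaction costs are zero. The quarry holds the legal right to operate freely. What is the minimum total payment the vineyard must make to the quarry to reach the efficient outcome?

Left alone the quarry would choose level 3 (marginal profit stays positive).
Efficient level: k* = 2 (marginal profit ≥ marginal dust damage through 2).
The vineyard must at least cover the quarry's forgone profit from cutting 3→2: 213 = 213.

213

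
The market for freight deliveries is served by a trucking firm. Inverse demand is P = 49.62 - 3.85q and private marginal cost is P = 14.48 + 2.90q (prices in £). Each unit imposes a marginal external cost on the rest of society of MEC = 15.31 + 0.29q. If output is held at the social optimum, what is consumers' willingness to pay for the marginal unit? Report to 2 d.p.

Social marginal cost = private MC + MEC = 29.79 + 3.19q.
Set SMC = demand: 29.79 + 3.19q = 49.62 - 3.85q → q* = 2.8168.
Consumer price on the demand curve at q*: 49.62 − 3.85×2.8168 = 38.7753.

P = £38.78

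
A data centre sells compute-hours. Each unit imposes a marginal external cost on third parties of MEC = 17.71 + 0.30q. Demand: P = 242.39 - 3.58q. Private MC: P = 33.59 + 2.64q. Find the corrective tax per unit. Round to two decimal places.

tax = 26.50 per unit

Social marginal cost = private MC + MEC = 51.30 + 2.94q.
Set SMC = demand: 51.30 + 2.94q = 242.39 - 3.58q → q* = 29.3083.
The Pigouvian tax equals MEC at q*: 17.71 + 0.30×29.3083 = 26.5025.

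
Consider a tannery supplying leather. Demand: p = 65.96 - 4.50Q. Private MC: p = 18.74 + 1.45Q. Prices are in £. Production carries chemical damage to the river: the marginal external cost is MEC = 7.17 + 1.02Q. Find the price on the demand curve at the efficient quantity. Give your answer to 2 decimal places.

P = £40.10

Social marginal cost = private MC + MEC = 25.91 + 2.47Q.
Set SMC = demand: 25.91 + 2.47Q = 65.96 - 4.50Q → Q* = 5.7461.
Consumer price on the demand curve at Q*: 65.96 − 4.50×5.7461 = 40.1026.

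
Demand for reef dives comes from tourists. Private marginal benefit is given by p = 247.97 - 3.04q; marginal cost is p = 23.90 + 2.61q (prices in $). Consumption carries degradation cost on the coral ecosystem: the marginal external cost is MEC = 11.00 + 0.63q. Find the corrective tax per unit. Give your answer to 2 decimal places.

tax = $32.37 per unit

Social marginal benefit = demand − MEC = 236.97 - 3.67q.
Set SMB = MC: 236.97 - 3.67q = 23.90 + 2.61q → q* = 33.9283.
The Pigouvian tax equals MEC at q*: 11.00 + 0.63×33.9283 = 32.3748.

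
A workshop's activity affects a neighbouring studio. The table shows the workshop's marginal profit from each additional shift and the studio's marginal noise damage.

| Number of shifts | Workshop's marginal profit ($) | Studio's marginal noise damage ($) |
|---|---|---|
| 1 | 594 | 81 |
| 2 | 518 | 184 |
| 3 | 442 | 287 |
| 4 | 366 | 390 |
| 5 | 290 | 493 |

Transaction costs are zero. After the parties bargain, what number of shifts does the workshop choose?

3

Bargaining reaches the level where marginal profit last exceeds marginal noise damage.
That holds through level 3 (442 ≥ 287) but not at 4 (366 < 390).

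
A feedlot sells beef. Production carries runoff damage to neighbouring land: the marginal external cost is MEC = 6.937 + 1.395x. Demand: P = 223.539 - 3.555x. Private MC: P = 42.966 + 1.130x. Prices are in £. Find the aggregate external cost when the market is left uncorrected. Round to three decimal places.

£1303.541

Market equilibrium (private): 42.966 + 1.130x = 223.539 - 3.555x → x_m = 38.5428.
Total external cost = ∫₀^{x_m} (6.937 + 1.395x) dx = 6.937×38.5428 + ½×1.395×38.5428² = 1303.5407.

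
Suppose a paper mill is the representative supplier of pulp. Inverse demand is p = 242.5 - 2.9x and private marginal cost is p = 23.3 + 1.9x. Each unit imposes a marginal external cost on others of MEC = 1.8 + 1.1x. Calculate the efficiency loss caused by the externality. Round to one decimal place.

Market equilibrium (private): 23.3 + 1.9x = 242.5 - 2.9x → x_m = 45.6667.
Social marginal cost = private MC + MEC = 25.1 + 3.0x.
Set SMC = demand: 25.1 + 3.0x = 242.5 - 2.9x → x* = 36.8475.
The welfare-loss triangle has base |x_m − x*| and height MEC(x_m) (the vertical gap between SMC and demand is zero at x* and MEC at x_m).
DWL = ½ × 8.8192 × 52.0333 = 229.4460.

DWL = 229.4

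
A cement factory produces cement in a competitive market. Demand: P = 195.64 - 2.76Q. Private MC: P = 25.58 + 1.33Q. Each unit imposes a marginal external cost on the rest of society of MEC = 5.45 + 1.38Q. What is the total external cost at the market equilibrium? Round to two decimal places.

Market equilibrium (private): 25.58 + 1.33Q = 195.64 - 2.76Q → Q_m = 41.5795.
Total external cost = ∫₀^{Q_m} (5.45 + 1.38Q) dQ = 5.45×41.5795 + ½×1.38×41.5795² = 1419.5181.

1419.52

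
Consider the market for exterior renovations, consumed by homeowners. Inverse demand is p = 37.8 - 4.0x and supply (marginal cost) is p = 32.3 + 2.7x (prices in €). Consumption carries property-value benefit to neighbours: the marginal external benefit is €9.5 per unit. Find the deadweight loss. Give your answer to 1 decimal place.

DWL = €6.7

Market equilibrium (private): 32.3 + 2.7x = 37.8 - 4.0x → x_m = 0.8209.
Social marginal benefit = demand + MEB = 47.3 - 4.0x.
Set SMB = MC: 47.3 - 4.0x = 32.3 + 2.7x → x* = 2.2388.
Height of the DWL triangle at x_m is SMB(x_m) − MC(x_m) = MEB(x_m) = 9.5000.
DWL = ½ × 1.4179 × 9.5000 = 6.7350.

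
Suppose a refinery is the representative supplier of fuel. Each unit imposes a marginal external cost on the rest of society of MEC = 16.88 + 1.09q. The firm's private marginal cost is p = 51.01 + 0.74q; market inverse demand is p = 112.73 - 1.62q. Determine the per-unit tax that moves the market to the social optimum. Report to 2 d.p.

tax = 31.05 per unit

Social marginal cost = private MC + MEC = 67.89 + 1.83q.
Set SMC = demand: 67.89 + 1.83q = 112.73 - 1.62q → q* = 12.9971.
The Pigouvian tax equals MEC at q*: 16.88 + 1.09×12.9971 = 31.0468.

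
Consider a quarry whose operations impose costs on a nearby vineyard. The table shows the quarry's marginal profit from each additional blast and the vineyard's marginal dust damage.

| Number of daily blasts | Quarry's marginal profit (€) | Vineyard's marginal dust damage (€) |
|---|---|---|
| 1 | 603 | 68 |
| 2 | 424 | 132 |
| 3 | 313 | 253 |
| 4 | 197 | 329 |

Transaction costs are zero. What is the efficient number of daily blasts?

Bargaining reaches the level where marginal profit last exceeds marginal dust damage.
That holds through level 3 (313 ≥ 253) but not at 4 (197 < 329).

3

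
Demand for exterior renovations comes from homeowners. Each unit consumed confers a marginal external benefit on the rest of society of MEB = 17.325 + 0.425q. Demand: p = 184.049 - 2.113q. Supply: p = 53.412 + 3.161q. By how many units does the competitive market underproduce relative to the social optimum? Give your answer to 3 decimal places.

Market equilibrium (private): 53.412 + 3.161q = 184.049 - 2.113q → q_m = 24.7700.
Social marginal benefit = demand + MEB = 201.374 - 1.688q.
Set SMB = MC: 201.374 - 1.688q = 53.412 + 3.161q → q* = 30.5139.
Gap = |24.7700 − 30.5139| = 5.7439.

5.744 units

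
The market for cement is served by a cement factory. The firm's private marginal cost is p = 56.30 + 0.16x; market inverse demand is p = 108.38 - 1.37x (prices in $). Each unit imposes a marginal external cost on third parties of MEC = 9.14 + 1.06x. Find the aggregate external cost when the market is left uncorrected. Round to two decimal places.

Market equilibrium (private): 56.30 + 0.16x = 108.38 - 1.37x → x_m = 34.0392.
Total external cost = ∫₀^{x_m} (9.14 + 1.06x) dx = 9.14×34.0392 + ½×1.06×34.0392² = 925.2119.

$925.21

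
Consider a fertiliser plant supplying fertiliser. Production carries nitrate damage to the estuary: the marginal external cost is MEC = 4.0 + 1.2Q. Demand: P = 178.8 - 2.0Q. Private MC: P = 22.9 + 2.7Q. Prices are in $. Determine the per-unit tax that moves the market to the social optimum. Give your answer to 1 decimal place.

Social marginal cost = private MC + MEC = 26.9 + 3.9Q.
Set SMC = demand: 26.9 + 3.9Q = 178.8 - 2.0Q → Q* = 25.7458.
The Pigouvian tax equals MEC at Q*: 4.0 + 1.2×25.7458 = 34.8950.

tax = $34.9 per unit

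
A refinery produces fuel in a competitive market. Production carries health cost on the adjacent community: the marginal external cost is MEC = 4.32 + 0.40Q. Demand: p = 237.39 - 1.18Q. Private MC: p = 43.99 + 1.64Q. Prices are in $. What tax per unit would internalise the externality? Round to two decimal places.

Social marginal cost = private MC + MEC = 48.31 + 2.04Q.
Set SMC = demand: 48.31 + 2.04Q = 237.39 - 1.18Q → Q* = 58.7205.
The Pigouvian tax equals MEC at Q*: 4.32 + 0.40×58.7205 = 27.8082.

tax = $27.81 per unit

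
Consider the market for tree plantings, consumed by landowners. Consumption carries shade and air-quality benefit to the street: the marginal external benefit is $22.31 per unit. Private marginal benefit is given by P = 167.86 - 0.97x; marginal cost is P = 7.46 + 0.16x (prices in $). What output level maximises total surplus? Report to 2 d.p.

Social marginal benefit = demand + MEB = 190.17 - 0.97x.
Set SMB = MC: 190.17 - 0.97x = 7.46 + 0.16x → x* = 161.6903.

x* = 161.69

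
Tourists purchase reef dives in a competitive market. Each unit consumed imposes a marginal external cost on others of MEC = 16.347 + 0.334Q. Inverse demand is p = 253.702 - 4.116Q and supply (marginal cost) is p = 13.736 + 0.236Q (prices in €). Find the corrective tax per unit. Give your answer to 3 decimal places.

tax = €32.286 per unit

Social marginal benefit = demand − MEC = 237.355 - 4.450Q.
Set SMB = MC: 237.355 - 4.450Q = 13.736 + 0.236Q → Q* = 47.7207.
The Pigouvian tax equals MEC at Q*: 16.347 + 0.334×47.7207 = 32.2857.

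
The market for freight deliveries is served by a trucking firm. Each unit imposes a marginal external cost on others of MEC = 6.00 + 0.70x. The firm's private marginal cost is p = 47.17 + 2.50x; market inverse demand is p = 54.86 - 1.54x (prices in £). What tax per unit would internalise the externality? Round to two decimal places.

Social marginal cost = private MC + MEC = 53.17 + 3.20x.
Set SMC = demand: 53.17 + 3.20x = 54.86 - 1.54x → x* = 0.3565.
The Pigouvian tax equals MEC at x*: 6.00 + 0.70×0.3565 = 6.2496.

tax = £6.25 per unit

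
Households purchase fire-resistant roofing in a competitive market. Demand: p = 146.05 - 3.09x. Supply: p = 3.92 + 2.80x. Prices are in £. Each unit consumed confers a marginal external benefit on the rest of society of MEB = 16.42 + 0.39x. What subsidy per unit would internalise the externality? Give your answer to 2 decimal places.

Social marginal benefit = demand + MEB = 162.47 - 2.70x.
Set SMB = MC: 162.47 - 2.70x = 3.92 + 2.80x → x* = 28.8273.
The Pigouvian subsidy equals MEB at x*: 16.42 + 0.39×28.8273 = 27.6626.

subsidy = £27.66 per unit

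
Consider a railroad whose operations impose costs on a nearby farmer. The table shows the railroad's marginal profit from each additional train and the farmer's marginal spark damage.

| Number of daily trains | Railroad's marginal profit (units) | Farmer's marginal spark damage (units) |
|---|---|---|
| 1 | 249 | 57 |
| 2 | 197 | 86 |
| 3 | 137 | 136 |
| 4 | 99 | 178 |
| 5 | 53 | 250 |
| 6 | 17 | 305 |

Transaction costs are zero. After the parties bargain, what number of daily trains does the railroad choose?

Bargaining reaches the level where marginal profit last exceeds marginal spark damage.
That holds through level 3 (137 ≥ 136) but not at 4 (99 < 178).

3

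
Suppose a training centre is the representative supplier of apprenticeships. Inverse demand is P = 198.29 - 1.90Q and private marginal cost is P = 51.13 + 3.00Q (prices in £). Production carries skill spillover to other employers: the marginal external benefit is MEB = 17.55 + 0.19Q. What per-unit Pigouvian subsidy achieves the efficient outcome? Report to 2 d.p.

Social marginal cost = private MC − MEB = 33.58 + 2.81Q.
Set SMC = demand: 33.58 + 2.81Q = 198.29 - 1.90Q → Q* = 34.9703.
The Pigouvian subsidy equals MEB at Q*: 17.55 + 0.19×34.9703 = 24.1944.

subsidy = £24.19 per unit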